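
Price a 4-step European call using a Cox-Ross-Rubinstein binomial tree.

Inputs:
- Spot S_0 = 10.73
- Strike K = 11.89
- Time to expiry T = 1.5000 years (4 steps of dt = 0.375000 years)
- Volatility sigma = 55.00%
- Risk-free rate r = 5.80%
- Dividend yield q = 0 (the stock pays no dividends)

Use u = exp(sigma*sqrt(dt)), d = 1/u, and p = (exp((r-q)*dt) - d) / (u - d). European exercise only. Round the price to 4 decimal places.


dt = T/N = 0.375000
u = exp(sigma*sqrt(dt)) = 1.400466; d = 1/u = 0.714048
p = (exp((r-q)*dt) - d) / (u - d) = 0.448619
Discount per step: exp(-r*dt) = 0.978485
Stock lattice S(k, i) with i counting down-moves:
  k=0: S(0,0) = 10.7300
  k=1: S(1,0) = 15.0270; S(1,1) = 7.6617
  k=2: S(2,0) = 21.0448; S(2,1) = 10.7300; S(2,2) = 5.4708
  k=3: S(3,0) = 29.4725; S(3,1) = 15.0270; S(3,2) = 7.6617; S(3,3) = 3.9065
  k=4: S(4,0) = 41.2752; S(4,1) = 21.0448; S(4,2) = 10.7300; S(4,3) = 5.4708; S(4,4) = 2.7894
Terminal payoffs V(N, i) = max(S_T - K, 0):
  V(4,0) = 29.385245; V(4,1) = 9.154794; V(4,2) = 0.000000; V(4,3) = 0.000000; V(4,4) = 0.000000
Backward induction: V(k, i) = exp(-r*dt) * [p * V(k+1, i) + (1-p) * V(k+1, i+1)].
  V(3,0) = exp(-r*dt) * [p*29.385245 + (1-p)*9.154794] = 17.838329
  V(3,1) = exp(-r*dt) * [p*9.154794 + (1-p)*0.000000] = 4.018653
  V(3,2) = exp(-r*dt) * [p*0.000000 + (1-p)*0.000000] = 0.000000
  V(3,3) = exp(-r*dt) * [p*0.000000 + (1-p)*0.000000] = 0.000000
  V(2,0) = exp(-r*dt) * [p*17.838329 + (1-p)*4.018653] = 9.998574
  V(2,1) = exp(-r*dt) * [p*4.018653 + (1-p)*0.000000] = 1.764056
  V(2,2) = exp(-r*dt) * [p*0.000000 + (1-p)*0.000000] = 0.000000
  V(1,0) = exp(-r*dt) * [p*9.998574 + (1-p)*1.764056] = 5.340784
  V(1,1) = exp(-r*dt) * [p*1.764056 + (1-p)*0.000000] = 0.774363
  V(0,0) = exp(-r*dt) * [p*5.340784 + (1-p)*0.774363] = 2.762211

Answer: Price = V(0,0) = 2.7622


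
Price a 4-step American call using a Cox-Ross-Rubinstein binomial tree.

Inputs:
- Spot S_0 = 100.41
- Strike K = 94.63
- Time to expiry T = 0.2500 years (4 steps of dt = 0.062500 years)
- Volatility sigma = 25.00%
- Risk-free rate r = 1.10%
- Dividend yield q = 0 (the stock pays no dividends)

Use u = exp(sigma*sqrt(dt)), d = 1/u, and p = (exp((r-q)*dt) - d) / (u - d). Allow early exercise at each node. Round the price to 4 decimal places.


Answer: Price = V(0,0) = 8.7107

Derivation:
dt = T/N = 0.062500
u = exp(sigma*sqrt(dt)) = 1.064494; d = 1/u = 0.939413
p = (exp((r-q)*dt) - d) / (u - d) = 0.489878
Discount per step: exp(-r*dt) = 0.999313
Stock lattice S(k, i) with i counting down-moves:
  k=0: S(0,0) = 100.4100
  k=1: S(1,0) = 106.8859; S(1,1) = 94.3265
  k=2: S(2,0) = 113.7794; S(2,1) = 100.4100; S(2,2) = 88.6115
  k=3: S(3,0) = 121.1176; S(3,1) = 106.8859; S(3,2) = 94.3265; S(3,3) = 83.2428
  k=4: S(4,0) = 128.9290; S(4,1) = 113.7794; S(4,2) = 100.4100; S(4,3) = 88.6115; S(4,4) = 78.1994
Terminal payoffs V(N, i) = max(S_T - K, 0):
  V(4,0) = 34.298992; V(4,1) = 19.149436; V(4,2) = 5.780000; V(4,3) = 0.000000; V(4,4) = 0.000000
Backward induction: V(k, i) = exp(-r*dt) * [p * V(k+1, i) + (1-p) * V(k+1, i+1)]; then take max(V_cont, immediate exercise) for American.
  V(3,0) = exp(-r*dt) * [p*34.298992 + (1-p)*19.149436] = 26.552615; exercise = 26.487579; V(3,0) = max -> 26.552615
  V(3,1) = exp(-r*dt) * [p*19.149436 + (1-p)*5.780000] = 12.320924; exercise = 12.255889; V(3,1) = max -> 12.320924
  V(3,2) = exp(-r*dt) * [p*5.780000 + (1-p)*0.000000] = 2.829551; exercise = 0.000000; V(3,2) = max -> 2.829551
  V(3,3) = exp(-r*dt) * [p*0.000000 + (1-p)*0.000000] = 0.000000; exercise = 0.000000; V(3,3) = max -> 0.000000
  V(2,0) = exp(-r*dt) * [p*26.552615 + (1-p)*12.320924] = 19.279463; exercise = 19.149436; V(2,0) = max -> 19.279463
  V(2,1) = exp(-r*dt) * [p*12.320924 + (1-p)*2.829551] = 7.474030; exercise = 5.780000; V(2,1) = max -> 7.474030
  V(2,2) = exp(-r*dt) * [p*2.829551 + (1-p)*0.000000] = 1.385183; exercise = 0.000000; V(2,2) = max -> 1.385183
  V(1,0) = exp(-r*dt) * [p*19.279463 + (1-p)*7.474030] = 13.248145; exercise = 12.255889; V(1,0) = max -> 13.248145
  V(1,1) = exp(-r*dt) * [p*7.474030 + (1-p)*1.385183] = 4.364976; exercise = 0.000000; V(1,1) = max -> 4.364976
  V(0,0) = exp(-r*dt) * [p*13.248145 + (1-p)*4.364976] = 8.710658; exercise = 5.780000; V(0,0) = max -> 8.710658


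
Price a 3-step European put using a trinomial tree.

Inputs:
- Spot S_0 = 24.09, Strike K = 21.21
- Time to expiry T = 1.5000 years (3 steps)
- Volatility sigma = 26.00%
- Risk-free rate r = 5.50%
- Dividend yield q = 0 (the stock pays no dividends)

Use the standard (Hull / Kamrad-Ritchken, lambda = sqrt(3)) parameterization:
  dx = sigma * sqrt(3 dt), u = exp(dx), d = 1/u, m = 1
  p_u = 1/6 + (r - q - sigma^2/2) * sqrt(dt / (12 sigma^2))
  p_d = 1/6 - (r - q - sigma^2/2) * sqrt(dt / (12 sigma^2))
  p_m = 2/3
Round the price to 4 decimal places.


dt = T/N = 0.500000; dx = sigma*sqrt(3*dt) = 0.318434
u = exp(dx) = 1.374972; d = 1/u = 0.727287
p_u = 0.183311, p_m = 0.666667, p_d = 0.150023
Discount per step: exp(-r*dt) = 0.972875
Stock lattice S(k, j) with j the centered position index:
  k=0: S(0,+0) = 24.0900
  k=1: S(1,-1) = 17.5204; S(1,+0) = 24.0900; S(1,+1) = 33.1231
  k=2: S(2,-2) = 12.7423; S(2,-1) = 17.5204; S(2,+0) = 24.0900; S(2,+1) = 33.1231; S(2,+2) = 45.5433
  k=3: S(3,-3) = 9.2673; S(3,-2) = 12.7423; S(3,-1) = 17.5204; S(3,+0) = 24.0900; S(3,+1) = 33.1231; S(3,+2) = 45.5433; S(3,+3) = 62.6208
Terminal payoffs V(N, j) = max(K - S_T, 0):
  V(3,-3) = 11.942665; V(3,-2) = 8.467670; V(3,-1) = 3.689648; V(3,+0) = 0.000000; V(3,+1) = 0.000000; V(3,+2) = 0.000000; V(3,+3) = 0.000000
Backward induction: V(k, j) = exp(-r*dt) * [p_u * V(k+1, j+1) + p_m * V(k+1, j) + p_d * V(k+1, j-1)]
  V(2,-2) = exp(-r*dt) * [p_u*3.689648 + p_m*8.467670 + p_d*11.942665] = 7.893065
  V(2,-1) = exp(-r*dt) * [p_u*0.000000 + p_m*3.689648 + p_d*8.467670] = 3.628928
  V(2,+0) = exp(-r*dt) * [p_u*0.000000 + p_m*0.000000 + p_d*3.689648] = 0.538516
  V(2,+1) = exp(-r*dt) * [p_u*0.000000 + p_m*0.000000 + p_d*0.000000] = 0.000000
  V(2,+2) = exp(-r*dt) * [p_u*0.000000 + p_m*0.000000 + p_d*0.000000] = 0.000000
  V(1,-1) = exp(-r*dt) * [p_u*0.538516 + p_m*3.628928 + p_d*7.893065] = 3.601718
  V(1,+0) = exp(-r*dt) * [p_u*0.000000 + p_m*0.538516 + p_d*3.628928] = 0.878927
  V(1,+1) = exp(-r*dt) * [p_u*0.000000 + p_m*0.000000 + p_d*0.538516] = 0.078598
  V(0,+0) = exp(-r*dt) * [p_u*0.078598 + p_m*0.878927 + p_d*3.601718] = 1.109757

Answer: Price = V(0,0) = 1.1098


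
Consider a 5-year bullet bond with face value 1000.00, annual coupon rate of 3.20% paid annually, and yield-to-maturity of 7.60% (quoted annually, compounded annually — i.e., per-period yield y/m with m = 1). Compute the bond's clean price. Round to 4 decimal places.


Answer: Price = 822.4530

Derivation:
Coupon per period c = face * coupon_rate / m = 32.000000
Periods per year m = 1; per-period yield y/m = 0.076000
Number of cashflows N = 5
Cashflows (t years, CF_t, discount factor 1/(1+y/m)^(m*t), PV):
  t = 1.0000: CF_t = 32.000000, DF = 0.929368, PV = 29.739777
  t = 2.0000: CF_t = 32.000000, DF = 0.863725, PV = 27.639198
  t = 3.0000: CF_t = 32.000000, DF = 0.802718, PV = 25.686987
  t = 4.0000: CF_t = 32.000000, DF = 0.746021, PV = 23.872664
  t = 5.0000: CF_t = 1032.000000, DF = 0.693328, PV = 715.514338
Price P = sum_t PV_t = 822.452964


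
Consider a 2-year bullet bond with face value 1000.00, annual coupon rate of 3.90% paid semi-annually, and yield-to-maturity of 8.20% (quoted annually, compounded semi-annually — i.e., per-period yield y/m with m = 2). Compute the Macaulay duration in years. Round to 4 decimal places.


Coupon per period c = face * coupon_rate / m = 19.500000
Periods per year m = 2; per-period yield y/m = 0.041000
Number of cashflows N = 4
Cashflows (t years, CF_t, discount factor 1/(1+y/m)^(m*t), PV):
  t = 0.5000: CF_t = 19.500000, DF = 0.960615, PV = 18.731988
  t = 1.0000: CF_t = 19.500000, DF = 0.922781, PV = 17.994225
  t = 1.5000: CF_t = 19.500000, DF = 0.886437, PV = 17.285519
  t = 2.0000: CF_t = 1019.500000, DF = 0.851524, PV = 868.129096
Price P = sum_t PV_t = 922.140828
Macaulay numerator sum_t t * PV_t:
  t * PV_t at t = 0.5000: 9.365994
  t * PV_t at t = 1.0000: 17.994225
  t * PV_t at t = 1.5000: 25.928278
  t * PV_t at t = 2.0000: 1736.258192
Macaulay duration D = (sum_t t * PV_t) / P = 1789.546690 / 922.140828 = 1.940644

Answer: Macaulay duration = 1.9406 years


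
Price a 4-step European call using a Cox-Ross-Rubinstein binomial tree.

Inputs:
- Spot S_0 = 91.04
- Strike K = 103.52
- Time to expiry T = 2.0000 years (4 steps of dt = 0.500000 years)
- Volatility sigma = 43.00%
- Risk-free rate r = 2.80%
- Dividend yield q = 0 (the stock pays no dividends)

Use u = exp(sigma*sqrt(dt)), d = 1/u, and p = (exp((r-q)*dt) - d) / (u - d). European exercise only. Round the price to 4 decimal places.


Answer: Price = V(0,0) = 19.6422

Derivation:
dt = T/N = 0.500000
u = exp(sigma*sqrt(dt)) = 1.355345; d = 1/u = 0.737820
p = (exp((r-q)*dt) - d) / (u - d) = 0.447397
Discount per step: exp(-r*dt) = 0.986098
Stock lattice S(k, i) with i counting down-moves:
  k=0: S(0,0) = 91.0400
  k=1: S(1,0) = 123.3906; S(1,1) = 67.1711
  k=2: S(2,0) = 167.2368; S(2,1) = 91.0400; S(2,2) = 49.5602
  k=3: S(3,0) = 226.6635; S(3,1) = 123.3906; S(3,2) = 67.1711; S(3,3) = 36.5665
  k=4: S(4,0) = 307.2073; S(4,1) = 167.2368; S(4,2) = 91.0400; S(4,3) = 49.5602; S(4,4) = 26.9794
Terminal payoffs V(N, i) = max(S_T - K, 0):
  V(4,0) = 203.687260; V(4,1) = 63.716805; V(4,2) = 0.000000; V(4,3) = 0.000000; V(4,4) = 0.000000
Backward induction: V(k, i) = exp(-r*dt) * [p * V(k+1, i) + (1-p) * V(k+1, i+1)].
  V(3,0) = exp(-r*dt) * [p*203.687260 + (1-p)*63.716805] = 124.582723
  V(3,1) = exp(-r*dt) * [p*63.716805 + (1-p)*0.000000] = 28.110385
  V(3,2) = exp(-r*dt) * [p*0.000000 + (1-p)*0.000000] = 0.000000
  V(3,3) = exp(-r*dt) * [p*0.000000 + (1-p)*0.000000] = 0.000000
  V(2,0) = exp(-r*dt) * [p*124.582723 + (1-p)*28.110385] = 70.280953
  V(2,1) = exp(-r*dt) * [p*28.110385 + (1-p)*0.000000] = 12.401654
  V(2,2) = exp(-r*dt) * [p*0.000000 + (1-p)*0.000000] = 0.000000
  V(1,0) = exp(-r*dt) * [p*70.280953 + (1-p)*12.401654] = 37.764253
  V(1,1) = exp(-r*dt) * [p*12.401654 + (1-p)*0.000000] = 5.471324
  V(0,0) = exp(-r*dt) * [p*37.764253 + (1-p)*5.471324] = 19.642155


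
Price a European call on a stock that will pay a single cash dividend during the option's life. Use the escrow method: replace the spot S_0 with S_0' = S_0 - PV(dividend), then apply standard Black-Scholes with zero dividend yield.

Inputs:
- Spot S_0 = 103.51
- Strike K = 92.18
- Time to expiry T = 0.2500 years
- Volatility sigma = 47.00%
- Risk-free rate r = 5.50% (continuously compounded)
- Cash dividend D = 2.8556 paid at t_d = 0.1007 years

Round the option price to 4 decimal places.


Answer: Price = 14.6589

Derivation:
PV(D) = D * exp(-r * t_d) = 2.8556 * 0.99447681 = 2.83982798
S_0' = S_0 - PV(D) = 103.5100 - 2.83982798 = 100.67017202
d1 = (ln(S_0'/K) + (r + sigma^2/2)*T) / (sigma*sqrt(T)) = 0.55093133
d2 = d1 - sigma*sqrt(T) = 0.31593133
exp(-rT) = 0.98634410
N(d1) = 0.70915962; N(d2) = 0.62397268
C = S_0' * N(d1) - K * exp(-rT) * N(d2) = 100.67017202 * 0.70915962 - 92.1800 * 0.98634410 * 0.62397268 = 14.6589


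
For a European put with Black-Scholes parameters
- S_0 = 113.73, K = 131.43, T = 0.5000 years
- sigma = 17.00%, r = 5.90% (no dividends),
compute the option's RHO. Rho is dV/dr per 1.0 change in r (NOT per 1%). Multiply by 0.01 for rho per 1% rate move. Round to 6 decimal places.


d1 = -0.8977941161; d2 = -1.0180022689
phi(d1) = 0.2666133838; exp(-qT) = 1.0000000000; exp(-rT) = 0.9709308776
N(-d2) = 0.8456615611
Rho = -K*T*exp(-rT)*N(-d2) = -131.4300 * 0.5000 * 0.9709308776 * 0.8456615611 = -53.957201

Answer: Rho = -53.957201


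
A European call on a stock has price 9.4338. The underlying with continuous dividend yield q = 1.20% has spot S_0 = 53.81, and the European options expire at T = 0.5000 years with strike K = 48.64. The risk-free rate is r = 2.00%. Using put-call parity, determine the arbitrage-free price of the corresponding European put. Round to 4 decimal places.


Put-call parity: C - P = S_0 * exp(-qT) - K * exp(-rT).
S_0 * exp(-qT) = 53.8100 * 0.99401796 = 53.48810665
K * exp(-rT) = 48.6400 * 0.99004983 = 48.15602391
P = C - S*exp(-qT) + K*exp(-rT)
P = 9.4338 - 53.48810665 + 48.15602391 = 4.1017

Answer: Put price = 4.1017


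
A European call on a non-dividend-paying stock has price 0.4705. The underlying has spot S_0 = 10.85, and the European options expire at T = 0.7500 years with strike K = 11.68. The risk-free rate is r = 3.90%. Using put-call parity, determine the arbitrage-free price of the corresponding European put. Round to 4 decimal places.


Put-call parity: C - P = S_0 * exp(-qT) - K * exp(-rT).
S_0 * exp(-qT) = 10.8500 * 1.00000000 = 10.85000000
K * exp(-rT) = 11.6800 * 0.97117364 = 11.34330812
P = C - S*exp(-qT) + K*exp(-rT)
P = 0.4705 - 10.85000000 + 11.34330812 = 0.9638

Answer: Put price = 0.9638


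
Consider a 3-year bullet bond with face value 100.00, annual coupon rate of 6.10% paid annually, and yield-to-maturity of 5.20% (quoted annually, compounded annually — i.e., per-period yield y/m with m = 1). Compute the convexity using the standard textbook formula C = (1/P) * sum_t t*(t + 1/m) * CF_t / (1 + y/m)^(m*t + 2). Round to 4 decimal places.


Coupon per period c = face * coupon_rate / m = 6.100000
Periods per year m = 1; per-period yield y/m = 0.052000
Number of cashflows N = 3
Cashflows (t years, CF_t, discount factor 1/(1+y/m)^(m*t), PV):
  t = 1.0000: CF_t = 6.100000, DF = 0.950570, PV = 5.798479
  t = 2.0000: CF_t = 6.100000, DF = 0.903584, PV = 5.511862
  t = 3.0000: CF_t = 106.100000, DF = 0.858920, PV = 91.131426
Price P = sum_t PV_t = 102.441767
Convexity numerator sum_t t*(t + 1/m) * CF_t / (1+y/m)^(m*t + 2):
  t = 1.0000: term = 10.478826
  t = 2.0000: term = 29.882582
  t = 3.0000: term = 988.138751
Convexity = (1/P) * sum = 1028.500159 / 102.441767 = 10.039852

Answer: Convexity = 10.0399


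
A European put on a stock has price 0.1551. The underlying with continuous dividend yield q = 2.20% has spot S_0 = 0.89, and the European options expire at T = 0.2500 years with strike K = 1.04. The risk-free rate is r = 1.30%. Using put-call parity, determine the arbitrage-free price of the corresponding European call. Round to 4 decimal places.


Answer: Call price = 0.0036

Derivation:
Put-call parity: C - P = S_0 * exp(-qT) - K * exp(-rT).
S_0 * exp(-qT) = 0.8900 * 0.99451510 = 0.88511844
K * exp(-rT) = 1.0400 * 0.99675528 = 1.03662549
C = P + S*exp(-qT) - K*exp(-rT)
C = 0.1551 + 0.88511844 - 1.03662549 = 0.0036


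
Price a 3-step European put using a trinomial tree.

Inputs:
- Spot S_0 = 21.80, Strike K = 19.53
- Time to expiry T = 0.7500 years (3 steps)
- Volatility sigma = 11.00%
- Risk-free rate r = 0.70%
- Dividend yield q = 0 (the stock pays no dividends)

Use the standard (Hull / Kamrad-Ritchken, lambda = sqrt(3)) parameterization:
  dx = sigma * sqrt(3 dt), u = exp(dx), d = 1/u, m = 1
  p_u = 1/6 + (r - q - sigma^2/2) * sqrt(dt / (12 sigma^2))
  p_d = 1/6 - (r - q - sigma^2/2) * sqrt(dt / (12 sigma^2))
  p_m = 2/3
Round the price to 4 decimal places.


Answer: Price = V(0,0) = 0.0965

Derivation:
dt = T/N = 0.250000; dx = sigma*sqrt(3*dt) = 0.095263
u = exp(dx) = 1.099948; d = 1/u = 0.909134
p_u = 0.167913, p_m = 0.666667, p_d = 0.165420
Discount per step: exp(-r*dt) = 0.998252
Stock lattice S(k, j) with j the centered position index:
  k=0: S(0,+0) = 21.8000
  k=1: S(1,-1) = 19.8191; S(1,+0) = 21.8000; S(1,+1) = 23.9789
  k=2: S(2,-2) = 18.0182; S(2,-1) = 19.8191; S(2,+0) = 21.8000; S(2,+1) = 23.9789; S(2,+2) = 26.3755
  k=3: S(3,-3) = 16.3810; S(3,-2) = 18.0182; S(3,-1) = 19.8191; S(3,+0) = 21.8000; S(3,+1) = 23.9789; S(3,+2) = 26.3755; S(3,+3) = 29.0117
Terminal payoffs V(N, j) = max(K - S_T, 0):
  V(3,-3) = 3.149009; V(3,-2) = 1.511764; V(3,-1) = 0.000000; V(3,+0) = 0.000000; V(3,+1) = 0.000000; V(3,+2) = 0.000000; V(3,+3) = 0.000000
Backward induction: V(k, j) = exp(-r*dt) * [p_u * V(k+1, j+1) + p_m * V(k+1, j) + p_d * V(k+1, j-1)]
  V(2,-2) = exp(-r*dt) * [p_u*0.000000 + p_m*1.511764 + p_d*3.149009] = 1.526079
  V(2,-1) = exp(-r*dt) * [p_u*0.000000 + p_m*0.000000 + p_d*1.511764] = 0.249639
  V(2,+0) = exp(-r*dt) * [p_u*0.000000 + p_m*0.000000 + p_d*0.000000] = 0.000000
  V(2,+1) = exp(-r*dt) * [p_u*0.000000 + p_m*0.000000 + p_d*0.000000] = 0.000000
  V(2,+2) = exp(-r*dt) * [p_u*0.000000 + p_m*0.000000 + p_d*0.000000] = 0.000000
  V(1,-1) = exp(-r*dt) * [p_u*0.000000 + p_m*0.249639 + p_d*1.526079] = 0.418138
  V(1,+0) = exp(-r*dt) * [p_u*0.000000 + p_m*0.000000 + p_d*0.249639] = 0.041223
  V(1,+1) = exp(-r*dt) * [p_u*0.000000 + p_m*0.000000 + p_d*0.000000] = 0.000000
  V(0,+0) = exp(-r*dt) * [p_u*0.000000 + p_m*0.041223 + p_d*0.418138] = 0.096481


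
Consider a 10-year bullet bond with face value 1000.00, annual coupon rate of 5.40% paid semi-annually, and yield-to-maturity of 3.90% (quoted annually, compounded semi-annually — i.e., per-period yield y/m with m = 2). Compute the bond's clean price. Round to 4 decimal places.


Coupon per period c = face * coupon_rate / m = 27.000000
Periods per year m = 2; per-period yield y/m = 0.019500
Number of cashflows N = 20
Cashflows (t years, CF_t, discount factor 1/(1+y/m)^(m*t), PV):
  t = 0.5000: CF_t = 27.000000, DF = 0.980873, PV = 26.483570
  t = 1.0000: CF_t = 27.000000, DF = 0.962112, PV = 25.977019
  t = 1.5000: CF_t = 27.000000, DF = 0.943709, PV = 25.480155
  t = 2.0000: CF_t = 27.000000, DF = 0.925659, PV = 24.992796
  t = 2.5000: CF_t = 27.000000, DF = 0.907954, PV = 24.514758
  t = 3.0000: CF_t = 27.000000, DF = 0.890588, PV = 24.045864
  t = 3.5000: CF_t = 27.000000, DF = 0.873553, PV = 23.585938
  t = 4.0000: CF_t = 27.000000, DF = 0.856845, PV = 23.134809
  t = 4.5000: CF_t = 27.000000, DF = 0.840456, PV = 22.692309
  t = 5.0000: CF_t = 27.000000, DF = 0.824380, PV = 22.258273
  t = 5.5000: CF_t = 27.000000, DF = 0.808613, PV = 21.832538
  t = 6.0000: CF_t = 27.000000, DF = 0.793146, PV = 21.414947
  t = 6.5000: CF_t = 27.000000, DF = 0.777976, PV = 21.005343
  t = 7.0000: CF_t = 27.000000, DF = 0.763095, PV = 20.603573
  t = 7.5000: CF_t = 27.000000, DF = 0.748500, PV = 20.209488
  t = 8.0000: CF_t = 27.000000, DF = 0.734183, PV = 19.822941
  t = 8.5000: CF_t = 27.000000, DF = 0.720140, PV = 19.443787
  t = 9.0000: CF_t = 27.000000, DF = 0.706366, PV = 19.071885
  t = 9.5000: CF_t = 27.000000, DF = 0.692855, PV = 18.707097
  t = 10.0000: CF_t = 1027.000000, DF = 0.679603, PV = 697.952458
Price P = sum_t PV_t = 1123.229549

Answer: Price = 1123.2295


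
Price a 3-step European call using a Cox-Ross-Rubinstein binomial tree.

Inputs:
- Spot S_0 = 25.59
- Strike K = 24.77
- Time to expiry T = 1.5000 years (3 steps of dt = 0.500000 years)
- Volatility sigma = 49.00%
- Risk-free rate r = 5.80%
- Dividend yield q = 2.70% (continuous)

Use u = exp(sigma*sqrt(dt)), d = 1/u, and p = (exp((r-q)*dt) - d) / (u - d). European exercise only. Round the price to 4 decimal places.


dt = T/N = 0.500000
u = exp(sigma*sqrt(dt)) = 1.414084; d = 1/u = 0.707171
p = (exp((r-q)*dt) - d) / (u - d) = 0.436333
Discount per step: exp(-r*dt) = 0.971416
Stock lattice S(k, i) with i counting down-moves:
  k=0: S(0,0) = 25.5900
  k=1: S(1,0) = 36.1864; S(1,1) = 18.0965
  k=2: S(2,0) = 51.1707; S(2,1) = 25.5900; S(2,2) = 12.7973
  k=3: S(3,0) = 72.3596; S(3,1) = 36.1864; S(3,2) = 18.0965; S(3,3) = 9.0499
Terminal payoffs V(N, i) = max(S_T - K, 0):
  V(3,0) = 47.589635; V(3,1) = 11.416422; V(3,2) = 0.000000; V(3,3) = 0.000000
Backward induction: V(k, i) = exp(-r*dt) * [p * V(k+1, i) + (1-p) * V(k+1, i+1)].
  V(2,0) = exp(-r*dt) * [p*47.589635 + (1-p)*11.416422] = 26.422511
  V(2,1) = exp(-r*dt) * [p*11.416422 + (1-p)*0.000000] = 4.838975
  V(2,2) = exp(-r*dt) * [p*0.000000 + (1-p)*0.000000] = 0.000000
  V(1,0) = exp(-r*dt) * [p*26.422511 + (1-p)*4.838975] = 13.849077
  V(1,1) = exp(-r*dt) * [p*4.838975 + (1-p)*0.000000] = 2.051052
  V(0,0) = exp(-r*dt) * [p*13.849077 + (1-p)*2.051052] = 6.993147

Answer: Price = V(0,0) = 6.9931


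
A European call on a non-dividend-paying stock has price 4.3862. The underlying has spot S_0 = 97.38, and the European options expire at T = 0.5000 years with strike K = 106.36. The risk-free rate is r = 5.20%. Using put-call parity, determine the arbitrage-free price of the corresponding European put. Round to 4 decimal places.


Put-call parity: C - P = S_0 * exp(-qT) - K * exp(-rT).
S_0 * exp(-qT) = 97.3800 * 1.00000000 = 97.38000000
K * exp(-rT) = 106.3600 * 0.97433509 = 103.63028013
P = C - S*exp(-qT) + K*exp(-rT)
P = 4.3862 - 97.38000000 + 103.63028013 = 10.6365

Answer: Put price = 10.6365


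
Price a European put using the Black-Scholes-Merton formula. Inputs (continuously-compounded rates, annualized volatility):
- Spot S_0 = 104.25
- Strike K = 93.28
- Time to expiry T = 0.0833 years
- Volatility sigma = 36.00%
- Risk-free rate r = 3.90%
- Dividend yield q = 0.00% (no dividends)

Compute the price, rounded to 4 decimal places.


d1 = (ln(S/K) + (r - q + 0.5*sigma^2) * T) / (sigma * sqrt(T)) = 1.15332117
d2 = d1 - sigma * sqrt(T) = 1.04941891
exp(-rT) = 0.99675657; exp(-qT) = 1.00000000
P = K * exp(-rT) * N(-d2) - S_0 * exp(-qT) * N(-d1)
N(-d1) = 0.12438929; N(-d2) = 0.14699268
P = 93.2800 * 0.99675657 * 0.14699268 - 104.2500 * 1.00000000 * 0.12438929 = 0.6994

Answer: Price = 0.6994


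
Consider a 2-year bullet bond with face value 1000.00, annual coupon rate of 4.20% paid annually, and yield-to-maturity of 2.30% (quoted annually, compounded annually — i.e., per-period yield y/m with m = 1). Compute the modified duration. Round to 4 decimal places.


Answer: Modified duration = 1.9163

Derivation:
Coupon per period c = face * coupon_rate / m = 42.000000
Periods per year m = 1; per-period yield y/m = 0.023000
Number of cashflows N = 2
Cashflows (t years, CF_t, discount factor 1/(1+y/m)^(m*t), PV):
  t = 1.0000: CF_t = 42.000000, DF = 0.977517, PV = 41.055718
  t = 2.0000: CF_t = 1042.000000, DF = 0.955540, PV = 995.672361
Price P = sum_t PV_t = 1036.728079
First compute Macaulay numerator sum_t t * PV_t:
  t * PV_t at t = 1.0000: 41.055718
  t * PV_t at t = 2.0000: 1991.344721
Macaulay duration D = 2032.400440 / 1036.728079 = 1.960399
Modified duration = D / (1 + y/m) = 1.960399 / (1 + 0.023000) = 1.916323


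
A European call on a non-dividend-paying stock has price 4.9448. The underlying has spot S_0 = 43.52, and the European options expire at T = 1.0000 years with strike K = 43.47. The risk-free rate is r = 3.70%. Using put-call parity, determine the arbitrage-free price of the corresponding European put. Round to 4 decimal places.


Put-call parity: C - P = S_0 * exp(-qT) - K * exp(-rT).
S_0 * exp(-qT) = 43.5200 * 1.00000000 = 43.52000000
K * exp(-rT) = 43.4700 * 0.96367614 = 41.89100160
P = C - S*exp(-qT) + K*exp(-rT)
P = 4.9448 - 43.52000000 + 41.89100160 = 3.3158

Answer: Put price = 3.3158


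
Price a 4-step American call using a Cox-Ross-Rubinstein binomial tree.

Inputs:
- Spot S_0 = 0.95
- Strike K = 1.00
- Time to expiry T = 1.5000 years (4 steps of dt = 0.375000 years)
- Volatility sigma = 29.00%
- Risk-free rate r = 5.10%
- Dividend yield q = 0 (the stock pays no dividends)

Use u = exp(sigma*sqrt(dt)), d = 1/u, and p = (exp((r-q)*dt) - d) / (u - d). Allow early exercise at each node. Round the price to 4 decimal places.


dt = T/N = 0.375000
u = exp(sigma*sqrt(dt)) = 1.194333; d = 1/u = 0.837287
p = (exp((r-q)*dt) - d) / (u - d) = 0.509799
Discount per step: exp(-r*dt) = 0.981057
Stock lattice S(k, i) with i counting down-moves:
  k=0: S(0,0) = 0.9500
  k=1: S(1,0) = 1.1346; S(1,1) = 0.7954
  k=2: S(2,0) = 1.3551; S(2,1) = 0.9500; S(2,2) = 0.6660
  k=3: S(3,0) = 1.6185; S(3,1) = 1.1346; S(3,2) = 0.7954; S(3,3) = 0.5576
  k=4: S(4,0) = 1.9330; S(4,1) = 1.3551; S(4,2) = 0.9500; S(4,3) = 0.6660; S(4,4) = 0.4669
Terminal payoffs V(N, i) = max(S_T - K, 0):
  V(4,0) = 0.932972; V(4,1) = 0.355110; V(4,2) = 0.000000; V(4,3) = 0.000000; V(4,4) = 0.000000
Backward induction: V(k, i) = exp(-r*dt) * [p * V(k+1, i) + (1-p) * V(k+1, i+1)]; then take max(V_cont, immediate exercise) for American.
  V(3,0) = exp(-r*dt) * [p*0.932972 + (1-p)*0.355110] = 0.637396; exercise = 0.618453; V(3,0) = max -> 0.637396
  V(3,1) = exp(-r*dt) * [p*0.355110 + (1-p)*0.000000] = 0.177606; exercise = 0.134617; V(3,1) = max -> 0.177606
  V(3,2) = exp(-r*dt) * [p*0.000000 + (1-p)*0.000000] = 0.000000; exercise = 0.000000; V(3,2) = max -> 0.000000
  V(3,3) = exp(-r*dt) * [p*0.000000 + (1-p)*0.000000] = 0.000000; exercise = 0.000000; V(3,3) = max -> 0.000000
  V(2,0) = exp(-r*dt) * [p*0.637396 + (1-p)*0.177606] = 0.404202; exercise = 0.355110; V(2,0) = max -> 0.404202
  V(2,1) = exp(-r*dt) * [p*0.177606 + (1-p)*0.000000] = 0.088828; exercise = 0.000000; V(2,1) = max -> 0.088828
  V(2,2) = exp(-r*dt) * [p*0.000000 + (1-p)*0.000000] = 0.000000; exercise = 0.000000; V(2,2) = max -> 0.000000
  V(1,0) = exp(-r*dt) * [p*0.404202 + (1-p)*0.088828] = 0.244877; exercise = 0.134617; V(1,0) = max -> 0.244877
  V(1,1) = exp(-r*dt) * [p*0.088828 + (1-p)*0.000000] = 0.044427; exercise = 0.000000; V(1,1) = max -> 0.044427
  V(0,0) = exp(-r*dt) * [p*0.244877 + (1-p)*0.044427] = 0.143839; exercise = 0.000000; V(0,0) = max -> 0.143839

Answer: Price = V(0,0) = 0.1438


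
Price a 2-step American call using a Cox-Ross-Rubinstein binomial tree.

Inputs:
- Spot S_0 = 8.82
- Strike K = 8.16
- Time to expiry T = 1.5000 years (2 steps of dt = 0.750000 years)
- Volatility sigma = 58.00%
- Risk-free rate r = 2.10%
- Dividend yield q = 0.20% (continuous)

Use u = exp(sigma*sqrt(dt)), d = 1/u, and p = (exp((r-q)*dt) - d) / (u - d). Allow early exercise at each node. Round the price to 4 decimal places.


dt = T/N = 0.750000
u = exp(sigma*sqrt(dt)) = 1.652509; d = 1/u = 0.605140
p = (exp((r-q)*dt) - d) / (u - d) = 0.390704
Discount per step: exp(-r*dt) = 0.984373
Stock lattice S(k, i) with i counting down-moves:
  k=0: S(0,0) = 8.8200
  k=1: S(1,0) = 14.5751; S(1,1) = 5.3373
  k=2: S(2,0) = 24.0855; S(2,1) = 8.8200; S(2,2) = 3.2298
Terminal payoffs V(N, i) = max(S_T - K, 0):
  V(2,0) = 15.925532; V(2,1) = 0.660000; V(2,2) = 0.000000
Backward induction: V(k, i) = exp(-r*dt) * [p * V(k+1, i) + (1-p) * V(k+1, i+1)]; then take max(V_cont, immediate exercise) for American.
  V(1,0) = exp(-r*dt) * [p*15.925532 + (1-p)*0.660000] = 6.520796; exercise = 6.415129; V(1,0) = max -> 6.520796
  V(1,1) = exp(-r*dt) * [p*0.660000 + (1-p)*0.000000] = 0.253835; exercise = 0.000000; V(1,1) = max -> 0.253835
  V(0,0) = exp(-r*dt) * [p*6.520796 + (1-p)*0.253835] = 2.660136; exercise = 0.660000; V(0,0) = max -> 2.660136

Answer: Price = V(0,0) = 2.6601


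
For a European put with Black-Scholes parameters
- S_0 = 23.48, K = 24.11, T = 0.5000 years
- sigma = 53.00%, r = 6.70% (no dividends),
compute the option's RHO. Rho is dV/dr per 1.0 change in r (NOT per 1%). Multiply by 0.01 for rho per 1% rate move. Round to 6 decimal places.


Answer: Rho = -6.609559

Derivation:
d1 = 0.2061211004; d2 = -0.1686454936
phi(d1) = 0.3905569478; exp(-qT) = 1.0000000000; exp(-rT) = 0.9670549112
N(-d2) = 0.5669622528
Rho = -K*T*exp(-rT)*N(-d2) = -24.1100 * 0.5000 * 0.9670549112 * 0.5669622528 = -6.609559


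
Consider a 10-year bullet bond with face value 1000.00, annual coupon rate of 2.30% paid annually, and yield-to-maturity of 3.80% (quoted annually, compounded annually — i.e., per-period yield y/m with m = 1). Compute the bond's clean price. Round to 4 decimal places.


Coupon per period c = face * coupon_rate / m = 23.000000
Periods per year m = 1; per-period yield y/m = 0.038000
Number of cashflows N = 10
Cashflows (t years, CF_t, discount factor 1/(1+y/m)^(m*t), PV):
  t = 1.0000: CF_t = 23.000000, DF = 0.963391, PV = 22.157996
  t = 2.0000: CF_t = 23.000000, DF = 0.928122, PV = 21.346817
  t = 3.0000: CF_t = 23.000000, DF = 0.894145, PV = 20.565334
  t = 4.0000: CF_t = 23.000000, DF = 0.861411, PV = 19.812461
  t = 5.0000: CF_t = 23.000000, DF = 0.829876, PV = 19.087149
  t = 6.0000: CF_t = 23.000000, DF = 0.799495, PV = 18.388390
  t = 7.0000: CF_t = 23.000000, DF = 0.770227, PV = 17.715212
  t = 8.0000: CF_t = 23.000000, DF = 0.742030, PV = 17.066679
  t = 9.0000: CF_t = 23.000000, DF = 0.714865, PV = 16.441887
  t = 10.0000: CF_t = 1023.000000, DF = 0.688694, PV = 704.534230
Price P = sum_t PV_t = 877.116156

Answer: Price = 877.1162


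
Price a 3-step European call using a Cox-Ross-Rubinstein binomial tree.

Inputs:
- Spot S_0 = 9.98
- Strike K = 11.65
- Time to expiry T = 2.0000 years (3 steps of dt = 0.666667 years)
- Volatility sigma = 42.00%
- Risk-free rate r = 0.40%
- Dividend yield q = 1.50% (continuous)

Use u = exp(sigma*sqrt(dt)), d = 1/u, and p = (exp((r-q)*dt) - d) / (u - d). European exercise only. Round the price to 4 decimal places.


Answer: Price = V(0,0) = 1.7694

Derivation:
dt = T/N = 0.666667
u = exp(sigma*sqrt(dt)) = 1.409068; d = 1/u = 0.709689
p = (exp((r-q)*dt) - d) / (u - d) = 0.404651
Discount per step: exp(-r*dt) = 0.997337
Stock lattice S(k, i) with i counting down-moves:
  k=0: S(0,0) = 9.9800
  k=1: S(1,0) = 14.0625; S(1,1) = 7.0827
  k=2: S(2,0) = 19.8150; S(2,1) = 9.9800; S(2,2) = 5.0265
  k=3: S(3,0) = 27.9207; S(3,1) = 14.0625; S(3,2) = 7.0827; S(3,3) = 3.5673
Terminal payoffs V(N, i) = max(S_T - K, 0):
  V(3,0) = 16.270712; V(3,1) = 2.412500; V(3,2) = 0.000000; V(3,3) = 0.000000
Backward induction: V(k, i) = exp(-r*dt) * [p * V(k+1, i) + (1-p) * V(k+1, i+1)].
  V(2,0) = exp(-r*dt) * [p*16.270712 + (1-p)*2.412500] = 7.998882
  V(2,1) = exp(-r*dt) * [p*2.412500 + (1-p)*0.000000] = 0.973621
  V(2,2) = exp(-r*dt) * [p*0.000000 + (1-p)*0.000000] = 0.000000
  V(1,0) = exp(-r*dt) * [p*7.998882 + (1-p)*0.973621] = 3.806237
  V(1,1) = exp(-r*dt) * [p*0.973621 + (1-p)*0.000000] = 0.392928
  V(0,0) = exp(-r*dt) * [p*3.806237 + (1-p)*0.392928] = 1.769403


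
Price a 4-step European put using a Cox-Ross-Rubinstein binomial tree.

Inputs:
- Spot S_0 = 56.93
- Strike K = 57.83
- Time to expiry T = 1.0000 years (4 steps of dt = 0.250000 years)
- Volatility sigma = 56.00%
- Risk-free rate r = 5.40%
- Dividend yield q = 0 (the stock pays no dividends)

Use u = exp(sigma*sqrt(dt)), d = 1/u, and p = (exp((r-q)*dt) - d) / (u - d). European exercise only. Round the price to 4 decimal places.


Answer: Price = V(0,0) = 10.6888

Derivation:
dt = T/N = 0.250000
u = exp(sigma*sqrt(dt)) = 1.323130; d = 1/u = 0.755784
p = (exp((r-q)*dt) - d) / (u - d) = 0.454410
Discount per step: exp(-r*dt) = 0.986591
Stock lattice S(k, i) with i counting down-moves:
  k=0: S(0,0) = 56.9300
  k=1: S(1,0) = 75.3258; S(1,1) = 43.0268
  k=2: S(2,0) = 99.6658; S(2,1) = 56.9300; S(2,2) = 32.5189
  k=3: S(3,0) = 131.8708; S(3,1) = 75.3258; S(3,2) = 43.0268; S(3,3) = 24.5773
  k=4: S(4,0) = 174.4821; S(4,1) = 99.6658; S(4,2) = 56.9300; S(4,3) = 32.5189; S(4,4) = 18.5751
Terminal payoffs V(N, i) = max(K - S_T, 0):
  V(4,0) = 0.000000; V(4,1) = 0.000000; V(4,2) = 0.900000; V(4,3) = 25.311068; V(4,4) = 39.254891
Backward induction: V(k, i) = exp(-r*dt) * [p * V(k+1, i) + (1-p) * V(k+1, i+1)].
  V(3,0) = exp(-r*dt) * [p*0.000000 + (1-p)*0.000000] = 0.000000
  V(3,1) = exp(-r*dt) * [p*0.000000 + (1-p)*0.900000] = 0.484447
  V(3,2) = exp(-r*dt) * [p*0.900000 + (1-p)*25.311068] = 14.027773
  V(3,3) = exp(-r*dt) * [p*25.311068 + (1-p)*39.254891] = 32.477261
  V(2,0) = exp(-r*dt) * [p*0.000000 + (1-p)*0.484447] = 0.260765
  V(2,1) = exp(-r*dt) * [p*0.484447 + (1-p)*14.027773] = 7.767970
  V(2,2) = exp(-r*dt) * [p*14.027773 + (1-p)*32.477261] = 23.770549
  V(1,0) = exp(-r*dt) * [p*0.260765 + (1-p)*7.767970] = 4.298201
  V(1,1) = exp(-r*dt) * [p*7.767970 + (1-p)*23.770549] = 16.277578
  V(0,0) = exp(-r*dt) * [p*4.298201 + (1-p)*16.277578] = 10.688751


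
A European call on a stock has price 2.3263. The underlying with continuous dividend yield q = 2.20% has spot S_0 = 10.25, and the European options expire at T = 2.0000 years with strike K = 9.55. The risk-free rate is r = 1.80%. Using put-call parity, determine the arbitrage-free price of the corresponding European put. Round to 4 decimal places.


Answer: Put price = 1.7298

Derivation:
Put-call parity: C - P = S_0 * exp(-qT) - K * exp(-rT).
S_0 * exp(-qT) = 10.2500 * 0.95695396 = 9.80877806
K * exp(-rT) = 9.5500 * 0.96464029 = 9.21231480
P = C - S*exp(-qT) + K*exp(-rT)
P = 2.3263 - 9.80877806 + 9.21231480 = 1.7298


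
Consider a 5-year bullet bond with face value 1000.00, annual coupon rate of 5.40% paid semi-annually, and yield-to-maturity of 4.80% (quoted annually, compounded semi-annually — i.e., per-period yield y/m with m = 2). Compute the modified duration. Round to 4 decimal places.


Answer: Modified duration = 4.3522

Derivation:
Coupon per period c = face * coupon_rate / m = 27.000000
Periods per year m = 2; per-period yield y/m = 0.024000
Number of cashflows N = 10
Cashflows (t years, CF_t, discount factor 1/(1+y/m)^(m*t), PV):
  t = 0.5000: CF_t = 27.000000, DF = 0.976562, PV = 26.367188
  t = 1.0000: CF_t = 27.000000, DF = 0.953674, PV = 25.749207
  t = 1.5000: CF_t = 27.000000, DF = 0.931323, PV = 25.145710
  t = 2.0000: CF_t = 27.000000, DF = 0.909495, PV = 24.556357
  t = 2.5000: CF_t = 27.000000, DF = 0.888178, PV = 23.980817
  t = 3.0000: CF_t = 27.000000, DF = 0.867362, PV = 23.418767
  t = 3.5000: CF_t = 27.000000, DF = 0.847033, PV = 22.869890
  t = 4.0000: CF_t = 27.000000, DF = 0.827181, PV = 22.333877
  t = 4.5000: CF_t = 27.000000, DF = 0.807794, PV = 21.810426
  t = 5.0000: CF_t = 1027.000000, DF = 0.788861, PV = 810.160150
Price P = sum_t PV_t = 1026.392387
First compute Macaulay numerator sum_t t * PV_t:
  t * PV_t at t = 0.5000: 13.183594
  t * PV_t at t = 1.0000: 25.749207
  t * PV_t at t = 1.5000: 37.718564
  t * PV_t at t = 2.0000: 49.112714
  t * PV_t at t = 2.5000: 59.952043
  t * PV_t at t = 3.0000: 70.256301
  t * PV_t at t = 3.5000: 80.044614
  t * PV_t at t = 4.0000: 89.335506
  t * PV_t at t = 4.5000: 98.146918
  t * PV_t at t = 5.0000: 4050.800748
Macaulay duration D = 4574.300209 / 1026.392387 = 4.456678
Modified duration = D / (1 + y/m) = 4.456678 / (1 + 0.024000) = 4.352224


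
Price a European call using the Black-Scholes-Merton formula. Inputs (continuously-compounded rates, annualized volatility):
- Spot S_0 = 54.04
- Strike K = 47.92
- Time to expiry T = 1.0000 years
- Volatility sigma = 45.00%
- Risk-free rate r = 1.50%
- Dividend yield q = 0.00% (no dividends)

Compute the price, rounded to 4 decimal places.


d1 = (ln(S/K) + (r - q + 0.5*sigma^2) * T) / (sigma * sqrt(T)) = 0.52542569
d2 = d1 - sigma * sqrt(T) = 0.07542569
exp(-rT) = 0.98511194; exp(-qT) = 1.00000000
C = S_0 * exp(-qT) * N(d1) - K * exp(-rT) * N(d2)
N(d1) = 0.70035635; N(d2) = 0.53006199
C = 54.0400 * 1.00000000 * 0.70035635 - 47.9200 * 0.98511194 * 0.53006199 = 12.8249

Answer: Price = 12.8249


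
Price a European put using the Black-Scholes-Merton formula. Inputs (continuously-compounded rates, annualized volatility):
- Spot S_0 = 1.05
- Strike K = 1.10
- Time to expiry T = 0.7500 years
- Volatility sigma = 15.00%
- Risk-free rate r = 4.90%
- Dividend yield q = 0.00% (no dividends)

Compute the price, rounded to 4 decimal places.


d1 = (ln(S/K) + (r - q + 0.5*sigma^2) * T) / (sigma * sqrt(T)) = -0.01025771
d2 = d1 - sigma * sqrt(T) = -0.14016152
exp(-rT) = 0.96391708; exp(-qT) = 1.00000000
P = K * exp(-rT) * N(-d2) - S_0 * exp(-qT) * N(-d1)
N(-d1) = 0.50409216; N(-d2) = 0.55573381
P = 1.1000 * 0.96391708 * 0.55573381 - 1.0500 * 1.00000000 * 0.50409216 = 0.0600

Answer: Price = 0.0600


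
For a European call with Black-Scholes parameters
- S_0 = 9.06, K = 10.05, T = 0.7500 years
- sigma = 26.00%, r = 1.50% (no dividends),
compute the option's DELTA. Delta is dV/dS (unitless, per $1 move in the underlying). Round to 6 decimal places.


Answer: Delta = 0.382845

Derivation:
d1 = -0.2980171702; d2 = -0.5231837752
phi(d1) = 0.3816140009; exp(-qT) = 1.0000000000; exp(-rT) = 0.9888130446
N(d1) = 0.3828450294
Delta = exp(-qT) * N(d1) = 1.0000000000 * 0.3828450294 = 0.382845


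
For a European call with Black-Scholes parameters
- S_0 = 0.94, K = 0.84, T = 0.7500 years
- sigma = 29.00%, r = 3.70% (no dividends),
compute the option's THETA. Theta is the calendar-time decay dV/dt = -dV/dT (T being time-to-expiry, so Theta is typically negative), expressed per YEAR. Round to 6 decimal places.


Answer: Theta = -0.069869

Derivation:
d1 = 0.6839230903; d2 = 0.4327757232
phi(d1) = 0.3157470281; exp(-qT) = 1.0000000000; exp(-rT) = 0.9726314943
Theta = -S*exp(-qT)*phi(d1)*sigma/(2*sqrt(T)) - r*K*exp(-rT)*N(d2) + q*S*exp(-qT)*N(d1)
N(d1) = 0.7529881337; N(d2) = 0.6674111441; sqrt(T) = 0.8660254038
Term 1 = -0.9400 * 1.0000000000 * 0.3157470281 * 0.2900 / (2 * 0.8660254038) = -0.0496940618
Term 2 = -0.0370 * 0.8400 * 0.9726314943 * 0.6674111441 = -0.0201754297
Term 3 = 0 (no dividend yield, q = 0)
Theta = -0.0496940618 + (-0.0201754297) + (0.0000000000) = -0.069869


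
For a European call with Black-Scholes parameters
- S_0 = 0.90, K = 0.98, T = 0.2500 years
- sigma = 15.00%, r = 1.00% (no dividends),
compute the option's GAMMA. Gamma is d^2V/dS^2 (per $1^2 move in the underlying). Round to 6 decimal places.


Answer: Gamma = 3.353479

Derivation:
d1 = -1.0646041112; d2 = -1.1396041112
phi(d1) = 0.2263598046; exp(-qT) = 1.0000000000; exp(-rT) = 0.9975031224
Gamma = exp(-qT) * phi(d1) / (S * sigma * sqrt(T)) = 1.0000000000 * 0.2263598046 / (0.9000 * 0.1500 * 0.5000000000) = 3.353479


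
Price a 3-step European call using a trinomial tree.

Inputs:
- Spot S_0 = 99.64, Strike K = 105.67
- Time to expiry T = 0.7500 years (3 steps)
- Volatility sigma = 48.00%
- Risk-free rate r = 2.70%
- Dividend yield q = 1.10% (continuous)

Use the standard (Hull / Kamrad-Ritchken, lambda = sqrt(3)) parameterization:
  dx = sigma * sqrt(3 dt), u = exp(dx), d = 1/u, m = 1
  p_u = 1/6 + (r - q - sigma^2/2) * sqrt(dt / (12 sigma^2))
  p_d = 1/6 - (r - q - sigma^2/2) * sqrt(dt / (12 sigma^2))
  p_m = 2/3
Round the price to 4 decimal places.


dt = T/N = 0.250000; dx = sigma*sqrt(3*dt) = 0.415692
u = exp(dx) = 1.515419; d = 1/u = 0.659883
p_u = 0.136837, p_m = 0.666667, p_d = 0.196496
Discount per step: exp(-r*dt) = 0.993273
Stock lattice S(k, j) with j the centered position index:
  k=0: S(0,+0) = 99.6400
  k=1: S(1,-1) = 65.7508; S(1,+0) = 99.6400; S(1,+1) = 150.9964
  k=2: S(2,-2) = 43.3878; S(2,-1) = 65.7508; S(2,+0) = 99.6400; S(2,+1) = 150.9964; S(2,+2) = 228.8228
  k=3: S(3,-3) = 28.6309; S(3,-2) = 43.3878; S(3,-1) = 65.7508; S(3,+0) = 99.6400; S(3,+1) = 150.9964; S(3,+2) = 228.8228; S(3,+3) = 346.7626
Terminal payoffs V(N, j) = max(S_T - K, 0):
  V(3,-3) = 0.000000; V(3,-2) = 0.000000; V(3,-1) = 0.000000; V(3,+0) = 0.000000; V(3,+1) = 45.326383; V(3,+2) = 123.152840; V(3,+3) = 241.092557
Backward induction: V(k, j) = exp(-r*dt) * [p_u * V(k+1, j+1) + p_m * V(k+1, j) + p_d * V(k+1, j-1)]
  V(2,-2) = exp(-r*dt) * [p_u*0.000000 + p_m*0.000000 + p_d*0.000000] = 0.000000
  V(2,-1) = exp(-r*dt) * [p_u*0.000000 + p_m*0.000000 + p_d*0.000000] = 0.000000
  V(2,+0) = exp(-r*dt) * [p_u*45.326383 + p_m*0.000000 + p_d*0.000000] = 6.160597
  V(2,+1) = exp(-r*dt) * [p_u*123.152840 + p_m*45.326383 + p_d*0.000000] = 46.752793
  V(2,+2) = exp(-r*dt) * [p_u*241.092557 + p_m*123.152840 + p_d*45.326383] = 123.164551
  V(1,-1) = exp(-r*dt) * [p_u*6.160597 + p_m*0.000000 + p_d*0.000000] = 0.837326
  V(1,+0) = exp(-r*dt) * [p_u*46.752793 + p_m*6.160597 + p_d*0.000000] = 10.433905
  V(1,+1) = exp(-r*dt) * [p_u*123.164551 + p_m*46.752793 + p_d*6.160597] = 48.901319
  V(0,+0) = exp(-r*dt) * [p_u*48.901319 + p_m*10.433905 + p_d*0.837326] = 13.719057

Answer: Price = V(0,0) = 13.7191


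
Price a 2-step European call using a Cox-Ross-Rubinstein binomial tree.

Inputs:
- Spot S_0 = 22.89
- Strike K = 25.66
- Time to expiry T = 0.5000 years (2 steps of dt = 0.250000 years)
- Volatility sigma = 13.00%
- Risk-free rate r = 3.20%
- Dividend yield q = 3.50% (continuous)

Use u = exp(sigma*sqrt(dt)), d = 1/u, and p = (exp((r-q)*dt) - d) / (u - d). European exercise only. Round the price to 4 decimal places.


Answer: Price = V(0,0) = 0.0917

Derivation:
dt = T/N = 0.250000
u = exp(sigma*sqrt(dt)) = 1.067159; d = 1/u = 0.937067
p = (exp((r-q)*dt) - d) / (u - d) = 0.477993
Discount per step: exp(-r*dt) = 0.992032
Stock lattice S(k, i) with i counting down-moves:
  k=0: S(0,0) = 22.8900
  k=1: S(1,0) = 24.4273; S(1,1) = 21.4495
  k=2: S(2,0) = 26.0678; S(2,1) = 22.8900; S(2,2) = 20.0996
Terminal payoffs V(N, i) = max(S_T - K, 0):
  V(2,0) = 0.407782; V(2,1) = 0.000000; V(2,2) = 0.000000
Backward induction: V(k, i) = exp(-r*dt) * [p * V(k+1, i) + (1-p) * V(k+1, i+1)].
  V(1,0) = exp(-r*dt) * [p*0.407782 + (1-p)*0.000000] = 0.193364
  V(1,1) = exp(-r*dt) * [p*0.000000 + (1-p)*0.000000] = 0.000000
  V(0,0) = exp(-r*dt) * [p*0.193364 + (1-p)*0.000000] = 0.091690
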